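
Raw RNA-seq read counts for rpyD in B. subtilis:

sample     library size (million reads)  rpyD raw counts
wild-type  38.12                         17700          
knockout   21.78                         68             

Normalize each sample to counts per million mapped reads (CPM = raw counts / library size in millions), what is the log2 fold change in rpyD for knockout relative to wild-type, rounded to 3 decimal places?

-7.216

CPM(wild-type) = 17700 / 38.12 = 464.3232
CPM(knockout) = 68 / 21.78 = 3.1221
Fold change = 3.1221 / 464.3232 = 0.00672
log2(0.00672) = -7.2165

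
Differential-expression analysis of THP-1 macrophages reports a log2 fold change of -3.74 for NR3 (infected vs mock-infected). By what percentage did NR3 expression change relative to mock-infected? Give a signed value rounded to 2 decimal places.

Fold change = 2^(-3.74) = 0.0748
Percent change = (FC − 1) × 100% = (0.0748 − 1) × 100 = -92.52%

-92.52%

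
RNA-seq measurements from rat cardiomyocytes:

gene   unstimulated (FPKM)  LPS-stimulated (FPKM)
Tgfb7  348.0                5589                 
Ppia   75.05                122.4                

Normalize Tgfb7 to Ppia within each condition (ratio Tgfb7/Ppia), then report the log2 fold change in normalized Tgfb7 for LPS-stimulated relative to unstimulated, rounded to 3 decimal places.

Tgfb7/Ppia (unstimulated) = 348.0 / 75.05 = 4.6369
Tgfb7/Ppia (LPS-stimulated) = 5589 / 122.4 = 45.662
Fold change = 45.662 / 4.6369 = 9.8475
log2(9.8475) = 3.2998

3.300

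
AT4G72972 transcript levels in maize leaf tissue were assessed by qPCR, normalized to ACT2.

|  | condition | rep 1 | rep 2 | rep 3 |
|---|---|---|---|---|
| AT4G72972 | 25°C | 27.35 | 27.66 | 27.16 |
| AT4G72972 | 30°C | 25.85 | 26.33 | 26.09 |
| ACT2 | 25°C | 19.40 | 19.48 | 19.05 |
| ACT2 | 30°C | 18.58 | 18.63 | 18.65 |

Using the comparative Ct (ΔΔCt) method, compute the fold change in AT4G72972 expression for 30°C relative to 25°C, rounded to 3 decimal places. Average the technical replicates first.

1.526

Mean Ct: AT4G72972 25°C 27.390; AT4G72972 30°C 26.090; ACT2 25°C 19.310; ACT2 30°C 18.620
ΔCt(25°C) = 27.390 − 19.310 = 8.080
ΔCt(30°C) = 26.090 − 18.620 = 7.470
ΔΔCt = 7.470 − 8.080 = -0.610
Fold change = 2^(−(-0.610)) = 2^0.610 = 1.5263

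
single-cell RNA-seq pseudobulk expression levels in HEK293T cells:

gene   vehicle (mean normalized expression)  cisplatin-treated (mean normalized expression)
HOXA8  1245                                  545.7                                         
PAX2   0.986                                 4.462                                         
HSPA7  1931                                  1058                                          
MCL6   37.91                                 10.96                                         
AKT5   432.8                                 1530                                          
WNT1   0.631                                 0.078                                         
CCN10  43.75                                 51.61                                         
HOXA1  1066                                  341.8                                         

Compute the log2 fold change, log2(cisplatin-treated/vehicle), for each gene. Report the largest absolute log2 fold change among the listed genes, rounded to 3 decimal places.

log2(545.7/1245) = -1.190  (HOXA8)
log2(4.462/0.986) = 2.178  (PAX2)
log2(1058/1931) = -0.868  (HSPA7)
log2(10.96/37.91) = -1.790  (MCL6)
log2(1530/432.8) = 1.822  (AKT5)
log2(0.078/0.631) = -3.016  (WNT1)
log2(51.61/43.75) = 0.238  (CCN10)
log2(341.8/1066) = -1.641  (HOXA1)
The largest magnitude belongs to WNT1.

3.016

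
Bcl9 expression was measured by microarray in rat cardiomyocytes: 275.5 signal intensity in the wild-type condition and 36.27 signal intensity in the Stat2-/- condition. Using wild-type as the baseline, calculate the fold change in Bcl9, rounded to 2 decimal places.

0.13

Fold change = 36.27 / 275.5 = 0.132
Bcl9 is downregulated.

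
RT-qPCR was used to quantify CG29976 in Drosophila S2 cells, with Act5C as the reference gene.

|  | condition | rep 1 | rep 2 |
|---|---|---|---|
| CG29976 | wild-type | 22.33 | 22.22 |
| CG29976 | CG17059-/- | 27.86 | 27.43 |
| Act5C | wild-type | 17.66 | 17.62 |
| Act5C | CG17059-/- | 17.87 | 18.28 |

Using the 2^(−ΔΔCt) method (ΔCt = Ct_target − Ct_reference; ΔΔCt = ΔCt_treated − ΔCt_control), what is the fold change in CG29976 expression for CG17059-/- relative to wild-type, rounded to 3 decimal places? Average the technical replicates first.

0.033

Mean Ct: CG29976 wild-type 22.275; CG29976 CG17059-/- 27.645; Act5C wild-type 17.640; Act5C CG17059-/- 18.075
ΔCt(wild-type) = 22.275 − 17.640 = 4.635
ΔCt(CG17059-/-) = 27.645 − 18.075 = 9.570
ΔΔCt = 9.570 − 4.635 = 4.935
Fold change = 2^(−4.935) = 0.0327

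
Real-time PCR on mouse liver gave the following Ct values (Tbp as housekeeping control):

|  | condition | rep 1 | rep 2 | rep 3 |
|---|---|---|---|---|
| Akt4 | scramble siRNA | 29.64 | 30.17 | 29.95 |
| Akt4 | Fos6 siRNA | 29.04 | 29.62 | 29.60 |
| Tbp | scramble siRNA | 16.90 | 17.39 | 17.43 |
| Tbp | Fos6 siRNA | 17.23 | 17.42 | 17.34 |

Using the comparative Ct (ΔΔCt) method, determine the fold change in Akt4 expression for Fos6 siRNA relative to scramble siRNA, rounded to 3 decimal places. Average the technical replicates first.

1.505

Mean Ct: Akt4 scramble siRNA 29.920; Akt4 Fos6 siRNA 29.420; Tbp scramble siRNA 17.240; Tbp Fos6 siRNA 17.330
ΔCt(scramble siRNA) = 29.920 − 17.240 = 12.680
ΔCt(Fos6 siRNA) = 29.420 − 17.330 = 12.090
ΔΔCt = 12.090 − 12.680 = -0.590
Fold change = 2^(−(-0.590)) = 2^0.590 = 1.5052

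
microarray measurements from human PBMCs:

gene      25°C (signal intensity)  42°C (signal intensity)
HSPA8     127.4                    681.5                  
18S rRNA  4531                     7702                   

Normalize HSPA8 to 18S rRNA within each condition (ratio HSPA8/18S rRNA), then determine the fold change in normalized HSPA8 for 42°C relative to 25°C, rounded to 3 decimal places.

3.147

HSPA8/18S rRNA (25°C) = 127.4 / 4531 = 0.028117
HSPA8/18S rRNA (42°C) = 681.5 / 7702 = 0.088484
Fold change = 0.088484 / 0.028117 = 3.1469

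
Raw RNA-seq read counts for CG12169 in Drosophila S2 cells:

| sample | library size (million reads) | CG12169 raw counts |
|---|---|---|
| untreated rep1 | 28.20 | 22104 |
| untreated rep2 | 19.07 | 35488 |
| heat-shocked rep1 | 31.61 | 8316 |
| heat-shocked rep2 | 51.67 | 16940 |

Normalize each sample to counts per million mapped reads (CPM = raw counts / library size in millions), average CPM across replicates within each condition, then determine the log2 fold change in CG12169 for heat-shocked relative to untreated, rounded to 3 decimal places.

-2.162

CPM(untreated rep1) = 22104 / 28.20 = 783.8298
CPM(untreated rep2) = 35488 / 19.07 = 1860.9334
CPM(heat-shocked rep1) = 8316 / 31.61 = 263.0813
CPM(heat-shocked rep2) = 16940 / 51.67 = 327.8498
mean CPM(untreated) = 1322.3816; mean CPM(heat-shocked) = 295.4656
Fold change = 295.4656 / 1322.3816 = 0.22343
log2(0.22343) = -2.1621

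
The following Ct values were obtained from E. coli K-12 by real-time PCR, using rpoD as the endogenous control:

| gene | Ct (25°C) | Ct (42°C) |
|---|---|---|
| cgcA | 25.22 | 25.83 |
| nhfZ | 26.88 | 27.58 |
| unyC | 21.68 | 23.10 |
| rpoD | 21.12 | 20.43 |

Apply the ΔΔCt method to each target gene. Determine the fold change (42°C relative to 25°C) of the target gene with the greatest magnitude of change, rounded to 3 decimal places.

0.232

cgcA: ΔΔCt = (25.83−20.43) − (25.22−21.12) = 5.40 − 4.10 = 1.30; fold change = 2^-1.30 = 0.406
nhfZ: ΔΔCt = (27.58−20.43) − (26.88−21.12) = 7.15 − 5.76 = 1.39; fold change = 2^-1.39 = 0.382
unyC: ΔΔCt = (23.10−20.43) − (21.68−21.12) = 2.67 − 0.56 = 2.11; fold change = 2^-2.11 = 0.232
unyC has the largest |ΔΔCt| = 2.11.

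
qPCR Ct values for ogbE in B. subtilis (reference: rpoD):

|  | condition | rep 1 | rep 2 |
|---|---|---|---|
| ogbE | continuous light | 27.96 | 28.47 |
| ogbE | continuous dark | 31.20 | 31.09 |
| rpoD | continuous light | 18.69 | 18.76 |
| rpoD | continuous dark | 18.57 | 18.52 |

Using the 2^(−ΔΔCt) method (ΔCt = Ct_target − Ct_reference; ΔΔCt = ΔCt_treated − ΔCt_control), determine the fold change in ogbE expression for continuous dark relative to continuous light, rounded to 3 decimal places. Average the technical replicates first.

Mean Ct: ogbE continuous light 28.215; ogbE continuous dark 31.145; rpoD continuous light 18.725; rpoD continuous dark 18.545
ΔCt(continuous light) = 28.215 − 18.725 = 9.490
ΔCt(continuous dark) = 31.145 − 18.545 = 12.600
ΔΔCt = 12.600 − 9.490 = 3.110
Fold change = 2^(−3.110) = 0.1158

0.116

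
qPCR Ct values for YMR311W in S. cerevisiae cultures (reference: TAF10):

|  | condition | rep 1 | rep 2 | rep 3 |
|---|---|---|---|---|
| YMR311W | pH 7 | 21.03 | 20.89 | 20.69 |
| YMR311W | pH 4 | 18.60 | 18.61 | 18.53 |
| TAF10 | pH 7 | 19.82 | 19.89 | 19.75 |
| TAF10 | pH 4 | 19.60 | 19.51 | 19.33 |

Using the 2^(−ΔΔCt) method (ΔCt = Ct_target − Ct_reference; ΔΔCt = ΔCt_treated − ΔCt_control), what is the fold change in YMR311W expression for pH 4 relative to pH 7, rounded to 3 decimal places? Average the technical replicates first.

Mean Ct: YMR311W pH 7 20.870; YMR311W pH 4 18.580; TAF10 pH 7 19.820; TAF10 pH 4 19.480
ΔCt(pH 7) = 20.870 − 19.820 = 1.050
ΔCt(pH 4) = 18.580 − 19.480 = -0.900
ΔΔCt = -0.900 − 1.050 = -1.950
Fold change = 2^(−(-1.950)) = 2^1.950 = 3.8637

3.864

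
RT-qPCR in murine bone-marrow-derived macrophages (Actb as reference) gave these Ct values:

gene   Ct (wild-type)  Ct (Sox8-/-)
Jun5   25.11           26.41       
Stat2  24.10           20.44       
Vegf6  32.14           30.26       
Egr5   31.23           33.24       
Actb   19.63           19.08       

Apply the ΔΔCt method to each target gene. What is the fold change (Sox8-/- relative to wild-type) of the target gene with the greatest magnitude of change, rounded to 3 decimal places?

8.634

Jun5: ΔΔCt = (26.41−19.08) − (25.11−19.63) = 7.33 − 5.48 = 1.85; fold change = 2^-1.85 = 0.277
Stat2: ΔΔCt = (20.44−19.08) − (24.10−19.63) = 1.36 − 4.47 = -3.11; fold change = 2^3.11 = 8.634
Vegf6: ΔΔCt = (30.26−19.08) − (32.14−19.63) = 11.18 − 12.51 = -1.33; fold change = 2^1.33 = 2.514
Egr5: ΔΔCt = (33.24−19.08) − (31.23−19.63) = 14.16 − 11.60 = 2.56; fold change = 2^-2.56 = 0.170
Stat2 has the largest |ΔΔCt| = 3.11.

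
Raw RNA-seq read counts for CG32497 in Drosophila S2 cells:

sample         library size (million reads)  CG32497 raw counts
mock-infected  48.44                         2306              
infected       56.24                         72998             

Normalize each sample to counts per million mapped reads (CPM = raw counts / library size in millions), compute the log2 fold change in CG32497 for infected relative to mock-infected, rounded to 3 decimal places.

CPM(mock-infected) = 2306 / 48.44 = 47.6053
CPM(infected) = 72998 / 56.24 = 1297.9730
Fold change = 1297.9730 / 47.6053 = 27.26531
log2(27.26531) = 4.7690

4.769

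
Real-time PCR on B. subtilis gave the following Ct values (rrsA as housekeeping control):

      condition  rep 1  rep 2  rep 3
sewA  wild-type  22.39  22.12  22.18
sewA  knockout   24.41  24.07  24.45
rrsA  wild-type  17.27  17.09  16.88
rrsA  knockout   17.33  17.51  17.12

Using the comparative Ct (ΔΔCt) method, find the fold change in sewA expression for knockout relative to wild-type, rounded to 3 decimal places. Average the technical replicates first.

Mean Ct: sewA wild-type 22.230; sewA knockout 24.310; rrsA wild-type 17.080; rrsA knockout 17.320
ΔCt(wild-type) = 22.230 − 17.080 = 5.150
ΔCt(knockout) = 24.310 − 17.320 = 6.990
ΔΔCt = 6.990 − 5.150 = 1.840
Fold change = 2^(−1.840) = 0.2793

0.279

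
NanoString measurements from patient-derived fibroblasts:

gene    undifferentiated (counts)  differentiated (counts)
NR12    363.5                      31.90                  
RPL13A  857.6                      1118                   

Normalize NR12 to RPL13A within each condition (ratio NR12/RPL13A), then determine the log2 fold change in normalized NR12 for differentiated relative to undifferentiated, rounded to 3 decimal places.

-3.893

NR12/RPL13A (undifferentiated) = 363.5 / 857.6 = 0.42386
NR12/RPL13A (differentiated) = 31.90 / 1118 = 0.028533
Fold change = 0.028533 / 0.42386 = 0.0673
log2(0.0673) = -3.8929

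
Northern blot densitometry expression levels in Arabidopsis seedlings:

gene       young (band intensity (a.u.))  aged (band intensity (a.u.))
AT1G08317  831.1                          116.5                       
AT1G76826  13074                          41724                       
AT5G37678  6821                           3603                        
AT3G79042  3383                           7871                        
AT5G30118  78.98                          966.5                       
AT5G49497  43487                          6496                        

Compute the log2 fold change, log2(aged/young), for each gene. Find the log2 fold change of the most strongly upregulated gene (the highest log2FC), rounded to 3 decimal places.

3.613

log2(116.5/831.1) = -2.835  (AT1G08317)
log2(41724/13074) = 1.674  (AT1G76826)
log2(3603/6821) = -0.921  (AT5G37678)
log2(7871/3383) = 1.218  (AT3G79042)
log2(966.5/78.98) = 3.613  (AT5G30118)
log2(6496/43487) = -2.743  (AT5G49497)
AT5G30118 is most strongly upregulated.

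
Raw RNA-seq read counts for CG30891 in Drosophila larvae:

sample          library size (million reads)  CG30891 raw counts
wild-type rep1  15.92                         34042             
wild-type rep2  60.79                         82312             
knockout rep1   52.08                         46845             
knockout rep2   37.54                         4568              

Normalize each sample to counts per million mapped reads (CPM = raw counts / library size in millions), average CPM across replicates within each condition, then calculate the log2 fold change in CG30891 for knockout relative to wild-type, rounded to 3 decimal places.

-1.774

CPM(wild-type rep1) = 34042 / 15.92 = 2138.3166
CPM(wild-type rep2) = 82312 / 60.79 = 1354.0385
CPM(knockout rep1) = 46845 / 52.08 = 899.4816
CPM(knockout rep2) = 4568 / 37.54 = 121.6835
mean CPM(wild-type) = 1746.1775; mean CPM(knockout) = 510.5826
Fold change = 510.5826 / 1746.1775 = 0.29240
log2(0.29240) = -1.7740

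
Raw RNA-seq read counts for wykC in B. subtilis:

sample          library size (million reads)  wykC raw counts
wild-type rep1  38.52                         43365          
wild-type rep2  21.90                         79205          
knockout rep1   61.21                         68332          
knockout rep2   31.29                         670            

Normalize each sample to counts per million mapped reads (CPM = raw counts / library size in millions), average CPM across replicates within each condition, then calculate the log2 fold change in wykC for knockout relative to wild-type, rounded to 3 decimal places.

-2.059

CPM(wild-type rep1) = 43365 / 38.52 = 1125.7788
CPM(wild-type rep2) = 79205 / 21.90 = 3616.6667
CPM(knockout rep1) = 68332 / 61.21 = 1116.3535
CPM(knockout rep2) = 670 / 31.29 = 21.4126
mean CPM(wild-type) = 2371.2227; mean CPM(knockout) = 568.8831
Fold change = 568.8831 / 2371.2227 = 0.23991
log2(0.23991) = -2.0594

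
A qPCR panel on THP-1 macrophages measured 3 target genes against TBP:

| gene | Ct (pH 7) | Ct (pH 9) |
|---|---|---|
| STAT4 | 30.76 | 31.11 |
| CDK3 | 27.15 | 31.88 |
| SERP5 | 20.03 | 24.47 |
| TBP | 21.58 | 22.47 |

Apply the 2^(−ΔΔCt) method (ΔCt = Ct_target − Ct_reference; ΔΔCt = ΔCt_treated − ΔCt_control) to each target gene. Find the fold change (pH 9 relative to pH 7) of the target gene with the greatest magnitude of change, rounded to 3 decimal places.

0.070

STAT4: ΔΔCt = (31.11−22.47) − (30.76−21.58) = 8.64 − 9.18 = -0.54; fold change = 2^0.54 = 1.454
CDK3: ΔΔCt = (31.88−22.47) − (27.15−21.58) = 9.41 − 5.57 = 3.84; fold change = 2^-3.84 = 0.070
SERP5: ΔΔCt = (24.47−22.47) − (20.03−21.58) = 2.00 − (-1.55) = 3.55; fold change = 2^-3.55 = 0.085
CDK3 has the largest |ΔΔCt| = 3.84.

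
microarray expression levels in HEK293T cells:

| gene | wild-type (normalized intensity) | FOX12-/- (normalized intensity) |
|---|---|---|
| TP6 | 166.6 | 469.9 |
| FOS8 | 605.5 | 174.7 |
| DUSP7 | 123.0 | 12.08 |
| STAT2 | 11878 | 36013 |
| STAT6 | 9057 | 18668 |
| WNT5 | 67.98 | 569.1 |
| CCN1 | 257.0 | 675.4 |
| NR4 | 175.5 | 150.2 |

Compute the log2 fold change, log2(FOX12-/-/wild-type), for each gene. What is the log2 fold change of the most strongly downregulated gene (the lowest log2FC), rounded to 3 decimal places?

log2(469.9/166.6) = 1.496  (TP6)
log2(174.7/605.5) = -1.793  (FOS8)
log2(12.08/123.0) = -3.348  (DUSP7)
log2(36013/11878) = 1.600  (STAT2)
log2(18668/9057) = 1.043  (STAT6)
log2(569.1/67.98) = 3.065  (WNT5)
log2(675.4/257.0) = 1.394  (CCN1)
log2(150.2/175.5) = -0.225  (NR4)
DUSP7 is most strongly downregulated.

-3.348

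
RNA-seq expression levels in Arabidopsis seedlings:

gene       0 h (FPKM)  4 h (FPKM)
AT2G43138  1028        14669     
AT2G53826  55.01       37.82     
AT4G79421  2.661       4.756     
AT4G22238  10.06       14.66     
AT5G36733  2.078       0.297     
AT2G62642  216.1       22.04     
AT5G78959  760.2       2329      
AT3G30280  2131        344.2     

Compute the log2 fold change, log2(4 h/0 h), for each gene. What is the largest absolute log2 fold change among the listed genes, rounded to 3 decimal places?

log2(14669/1028) = 3.835  (AT2G43138)
log2(37.82/55.01) = -0.541  (AT2G53826)
log2(4.756/2.661) = 0.838  (AT4G79421)
log2(14.66/10.06) = 0.543  (AT4G22238)
log2(0.297/2.078) = -2.807  (AT5G36733)
log2(22.04/216.1) = -3.294  (AT2G62642)
log2(2329/760.2) = 1.615  (AT5G78959)
log2(344.2/2131) = -2.630  (AT3G30280)
The largest magnitude belongs to AT2G43138.

3.835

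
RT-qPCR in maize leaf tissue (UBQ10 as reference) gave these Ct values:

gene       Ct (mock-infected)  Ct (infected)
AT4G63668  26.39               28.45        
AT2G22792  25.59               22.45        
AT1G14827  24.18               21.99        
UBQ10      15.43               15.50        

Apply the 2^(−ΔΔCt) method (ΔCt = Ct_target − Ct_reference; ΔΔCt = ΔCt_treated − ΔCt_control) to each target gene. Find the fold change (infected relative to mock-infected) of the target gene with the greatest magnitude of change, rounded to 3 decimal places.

9.254

AT4G63668: ΔΔCt = (28.45−15.50) − (26.39−15.43) = 12.95 − 10.96 = 1.99; fold change = 2^-1.99 = 0.252
AT2G22792: ΔΔCt = (22.45−15.50) − (25.59−15.43) = 6.95 − 10.16 = -3.21; fold change = 2^3.21 = 9.254
AT1G14827: ΔΔCt = (21.99−15.50) − (24.18−15.43) = 6.49 − 8.75 = -2.26; fold change = 2^2.26 = 4.790
AT2G22792 has the largest |ΔΔCt| = 3.21.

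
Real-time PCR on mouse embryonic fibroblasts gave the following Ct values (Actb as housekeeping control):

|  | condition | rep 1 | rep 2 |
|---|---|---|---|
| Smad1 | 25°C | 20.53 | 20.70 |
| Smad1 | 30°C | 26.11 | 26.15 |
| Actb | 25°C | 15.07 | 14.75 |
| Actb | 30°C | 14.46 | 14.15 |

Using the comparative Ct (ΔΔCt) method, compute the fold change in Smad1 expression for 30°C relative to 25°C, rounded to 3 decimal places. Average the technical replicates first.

Mean Ct: Smad1 25°C 20.615; Smad1 30°C 26.130; Actb 25°C 14.910; Actb 30°C 14.305
ΔCt(25°C) = 20.615 − 14.910 = 5.705
ΔCt(30°C) = 26.130 − 14.305 = 11.825
ΔΔCt = 11.825 − 5.705 = 6.120
Fold change = 2^(−6.120) = 0.0144

0.014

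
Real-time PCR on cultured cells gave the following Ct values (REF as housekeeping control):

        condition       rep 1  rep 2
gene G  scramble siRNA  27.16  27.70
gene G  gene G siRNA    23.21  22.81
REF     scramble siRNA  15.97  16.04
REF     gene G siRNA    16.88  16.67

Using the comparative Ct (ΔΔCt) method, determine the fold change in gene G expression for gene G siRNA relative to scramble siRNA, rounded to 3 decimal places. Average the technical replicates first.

36.504

Mean Ct: gene G scramble siRNA 27.430; gene G gene G siRNA 23.010; REF scramble siRNA 16.005; REF gene G siRNA 16.775
ΔCt(scramble siRNA) = 27.430 − 16.005 = 11.425
ΔCt(gene G siRNA) = 23.010 − 16.775 = 6.235
ΔΔCt = 6.235 − 11.425 = -5.190
Fold change = 2^(−(-5.190)) = 2^5.190 = 36.5044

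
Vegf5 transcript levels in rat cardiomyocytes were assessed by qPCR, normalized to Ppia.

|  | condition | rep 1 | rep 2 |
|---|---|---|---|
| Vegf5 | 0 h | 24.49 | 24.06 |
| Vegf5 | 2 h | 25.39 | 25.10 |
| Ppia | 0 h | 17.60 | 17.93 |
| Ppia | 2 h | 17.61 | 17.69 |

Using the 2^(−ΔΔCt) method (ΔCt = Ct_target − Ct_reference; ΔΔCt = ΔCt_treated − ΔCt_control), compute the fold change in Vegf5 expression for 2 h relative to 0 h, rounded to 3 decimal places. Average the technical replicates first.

Mean Ct: Vegf5 0 h 24.275; Vegf5 2 h 25.245; Ppia 0 h 17.765; Ppia 2 h 17.650
ΔCt(0 h) = 24.275 − 17.765 = 6.510
ΔCt(2 h) = 25.245 − 17.650 = 7.595
ΔΔCt = 7.595 − 6.510 = 1.085
Fold change = 2^(−1.085) = 0.4714

0.471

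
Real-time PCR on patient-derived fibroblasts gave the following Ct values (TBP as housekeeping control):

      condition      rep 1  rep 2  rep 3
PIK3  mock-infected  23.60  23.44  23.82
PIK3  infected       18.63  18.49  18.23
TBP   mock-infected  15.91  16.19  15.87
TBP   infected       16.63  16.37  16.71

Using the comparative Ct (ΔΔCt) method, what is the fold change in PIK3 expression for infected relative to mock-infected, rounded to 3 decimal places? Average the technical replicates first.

Mean Ct: PIK3 mock-infected 23.620; PIK3 infected 18.450; TBP mock-infected 15.990; TBP infected 16.570
ΔCt(mock-infected) = 23.620 − 15.990 = 7.630
ΔCt(infected) = 18.450 − 16.570 = 1.880
ΔΔCt = 1.880 − 7.630 = -5.750
Fold change = 2^(−(-5.750)) = 2^5.750 = 53.8174

53.817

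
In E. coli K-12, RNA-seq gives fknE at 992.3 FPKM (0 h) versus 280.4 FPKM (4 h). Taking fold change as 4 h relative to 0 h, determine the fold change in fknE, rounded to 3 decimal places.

0.283

Fold change = 280.4 / 992.3 = 0.2826
fknE is downregulated.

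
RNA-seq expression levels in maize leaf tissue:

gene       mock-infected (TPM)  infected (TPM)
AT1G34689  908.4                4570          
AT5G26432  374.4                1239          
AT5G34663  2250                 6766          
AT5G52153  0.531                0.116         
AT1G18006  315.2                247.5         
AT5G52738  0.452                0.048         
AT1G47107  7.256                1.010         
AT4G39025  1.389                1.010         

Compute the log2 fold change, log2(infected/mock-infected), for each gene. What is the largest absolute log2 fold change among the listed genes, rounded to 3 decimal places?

log2(4570/908.4) = 2.331  (AT1G34689)
log2(1239/374.4) = 1.727  (AT5G26432)
log2(6766/2250) = 1.588  (AT5G34663)
log2(0.116/0.531) = -2.195  (AT5G52153)
log2(247.5/315.2) = -0.349  (AT1G18006)
log2(0.048/0.452) = -3.235  (AT5G52738)
log2(1.010/7.256) = -2.845  (AT1G47107)
log2(1.010/1.389) = -0.460  (AT4G39025)
The largest magnitude belongs to AT5G52738.

3.235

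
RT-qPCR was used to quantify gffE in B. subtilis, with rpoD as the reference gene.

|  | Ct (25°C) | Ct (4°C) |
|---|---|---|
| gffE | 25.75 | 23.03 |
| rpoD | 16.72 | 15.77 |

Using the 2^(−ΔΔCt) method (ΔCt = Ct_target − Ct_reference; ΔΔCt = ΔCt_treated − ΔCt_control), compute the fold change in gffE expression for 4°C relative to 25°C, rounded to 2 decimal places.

3.41

ΔCt(25°C) = 25.750 − 16.720 = 9.030
ΔCt(4°C) = 23.030 − 15.770 = 7.260
ΔΔCt = 7.260 − 9.030 = -1.770
Fold change = 2^(−(-1.770)) = 2^1.770 = 3.411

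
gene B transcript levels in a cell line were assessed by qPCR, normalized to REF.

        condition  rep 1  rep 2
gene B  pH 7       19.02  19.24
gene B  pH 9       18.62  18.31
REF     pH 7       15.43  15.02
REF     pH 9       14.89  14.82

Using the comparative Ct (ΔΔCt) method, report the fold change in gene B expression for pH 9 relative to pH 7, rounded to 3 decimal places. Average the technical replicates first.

1.227

Mean Ct: gene B pH 7 19.130; gene B pH 9 18.465; REF pH 7 15.225; REF pH 9 14.855
ΔCt(pH 7) = 19.130 − 15.225 = 3.905
ΔCt(pH 9) = 18.465 − 14.855 = 3.610
ΔΔCt = 3.610 − 3.905 = -0.295
Fold change = 2^(−(-0.295)) = 2^0.295 = 1.2269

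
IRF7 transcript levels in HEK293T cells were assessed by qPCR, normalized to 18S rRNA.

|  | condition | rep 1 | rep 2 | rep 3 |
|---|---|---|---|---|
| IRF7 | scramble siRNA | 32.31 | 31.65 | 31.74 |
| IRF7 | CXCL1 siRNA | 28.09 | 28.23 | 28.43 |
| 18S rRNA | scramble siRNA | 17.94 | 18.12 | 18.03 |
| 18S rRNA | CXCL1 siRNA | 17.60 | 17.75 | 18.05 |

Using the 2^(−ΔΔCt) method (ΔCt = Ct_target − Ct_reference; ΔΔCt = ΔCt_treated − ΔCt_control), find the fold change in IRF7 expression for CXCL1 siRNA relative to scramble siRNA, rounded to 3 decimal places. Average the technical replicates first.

10.703

Mean Ct: IRF7 scramble siRNA 31.900; IRF7 CXCL1 siRNA 28.250; 18S rRNA scramble siRNA 18.030; 18S rRNA CXCL1 siRNA 17.800
ΔCt(scramble siRNA) = 31.900 − 18.030 = 13.870
ΔCt(CXCL1 siRNA) = 28.250 − 17.800 = 10.450
ΔΔCt = 10.450 − 13.870 = -3.420
Fold change = 2^(−(-3.420)) = 2^3.420 = 10.7034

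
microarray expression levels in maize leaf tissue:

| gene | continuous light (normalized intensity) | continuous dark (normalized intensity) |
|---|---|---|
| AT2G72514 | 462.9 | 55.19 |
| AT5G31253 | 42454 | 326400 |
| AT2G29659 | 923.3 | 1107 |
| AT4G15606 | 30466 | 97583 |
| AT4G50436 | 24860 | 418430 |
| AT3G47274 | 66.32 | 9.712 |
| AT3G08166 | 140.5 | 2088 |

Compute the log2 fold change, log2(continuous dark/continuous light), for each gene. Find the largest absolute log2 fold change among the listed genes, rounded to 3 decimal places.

4.073

log2(55.19/462.9) = -3.068  (AT2G72514)
log2(326400/42454) = 2.943  (AT5G31253)
log2(1107/923.3) = 0.262  (AT2G29659)
log2(97583/30466) = 1.679  (AT4G15606)
log2(418430/24860) = 4.073  (AT4G50436)
log2(9.712/66.32) = -2.772  (AT3G47274)
log2(2088/140.5) = 3.893  (AT3G08166)
The largest magnitude belongs to AT4G50436.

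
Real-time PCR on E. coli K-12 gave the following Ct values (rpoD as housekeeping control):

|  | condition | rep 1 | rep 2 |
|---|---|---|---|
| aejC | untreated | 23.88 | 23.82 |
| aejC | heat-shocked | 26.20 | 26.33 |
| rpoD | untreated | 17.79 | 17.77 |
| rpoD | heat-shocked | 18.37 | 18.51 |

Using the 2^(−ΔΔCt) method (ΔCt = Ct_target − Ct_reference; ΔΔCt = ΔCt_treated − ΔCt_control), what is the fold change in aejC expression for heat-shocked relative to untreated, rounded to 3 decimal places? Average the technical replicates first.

Mean Ct: aejC untreated 23.850; aejC heat-shocked 26.265; rpoD untreated 17.780; rpoD heat-shocked 18.440
ΔCt(untreated) = 23.850 − 17.780 = 6.070
ΔCt(heat-shocked) = 26.265 − 18.440 = 7.825
ΔΔCt = 7.825 − 6.070 = 1.755
Fold change = 2^(−1.755) = 0.2963

0.296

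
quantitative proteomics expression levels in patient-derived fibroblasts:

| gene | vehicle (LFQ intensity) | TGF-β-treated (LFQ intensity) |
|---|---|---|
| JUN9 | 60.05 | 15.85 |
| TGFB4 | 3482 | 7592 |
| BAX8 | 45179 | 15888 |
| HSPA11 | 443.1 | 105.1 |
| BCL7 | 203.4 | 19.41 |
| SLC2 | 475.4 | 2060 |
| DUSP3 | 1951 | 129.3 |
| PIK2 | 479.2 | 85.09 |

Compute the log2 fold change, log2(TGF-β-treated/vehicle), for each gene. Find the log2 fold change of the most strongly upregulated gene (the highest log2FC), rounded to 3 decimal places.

log2(15.85/60.05) = -1.922  (JUN9)
log2(7592/3482) = 1.125  (TGFB4)
log2(15888/45179) = -1.508  (BAX8)
log2(105.1/443.1) = -2.076  (HSPA11)
log2(19.41/203.4) = -3.389  (BCL7)
log2(2060/475.4) = 2.115  (SLC2)
log2(129.3/1951) = -3.915  (DUSP3)
log2(85.09/479.2) = -2.494  (PIK2)
SLC2 is most strongly upregulated.

2.115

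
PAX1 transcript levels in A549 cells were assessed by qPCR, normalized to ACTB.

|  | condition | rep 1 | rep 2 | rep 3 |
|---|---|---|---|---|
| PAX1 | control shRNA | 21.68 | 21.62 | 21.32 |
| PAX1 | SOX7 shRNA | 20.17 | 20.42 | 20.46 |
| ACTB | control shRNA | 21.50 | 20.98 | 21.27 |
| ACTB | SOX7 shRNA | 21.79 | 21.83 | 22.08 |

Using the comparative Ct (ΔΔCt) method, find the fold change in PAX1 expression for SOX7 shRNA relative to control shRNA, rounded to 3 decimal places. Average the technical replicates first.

Mean Ct: PAX1 control shRNA 21.540; PAX1 SOX7 shRNA 20.350; ACTB control shRNA 21.250; ACTB SOX7 shRNA 21.900
ΔCt(control shRNA) = 21.540 − 21.250 = 0.290
ΔCt(SOX7 shRNA) = 20.350 − 21.900 = -1.550
ΔΔCt = -1.550 − 0.290 = -1.840
Fold change = 2^(−(-1.840)) = 2^1.840 = 3.5801

3.580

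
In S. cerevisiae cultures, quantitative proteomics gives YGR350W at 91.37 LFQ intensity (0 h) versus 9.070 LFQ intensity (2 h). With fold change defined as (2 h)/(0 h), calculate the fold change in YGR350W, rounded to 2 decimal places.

Fold change = 9.070 / 91.37 = 0.099
YGR350W is downregulated.

0.10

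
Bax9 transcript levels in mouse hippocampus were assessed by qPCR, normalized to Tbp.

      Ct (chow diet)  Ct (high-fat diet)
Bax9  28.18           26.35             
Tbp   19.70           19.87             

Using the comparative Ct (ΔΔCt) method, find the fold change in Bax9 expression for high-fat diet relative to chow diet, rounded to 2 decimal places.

ΔCt(chow diet) = 28.180 − 19.700 = 8.480
ΔCt(high-fat diet) = 26.350 − 19.870 = 6.480
ΔΔCt = 6.480 − 8.480 = -2.000
Fold change = 2^(−(-2.000)) = 2^2.000 = 4.000

4.00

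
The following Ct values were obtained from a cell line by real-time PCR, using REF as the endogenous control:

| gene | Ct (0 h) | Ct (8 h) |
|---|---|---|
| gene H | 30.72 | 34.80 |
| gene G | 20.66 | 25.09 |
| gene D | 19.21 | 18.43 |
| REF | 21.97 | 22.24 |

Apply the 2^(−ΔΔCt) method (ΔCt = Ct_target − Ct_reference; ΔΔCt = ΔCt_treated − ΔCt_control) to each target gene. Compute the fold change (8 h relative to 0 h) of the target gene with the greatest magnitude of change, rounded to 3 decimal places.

gene H: ΔΔCt = (34.80−22.24) − (30.72−21.97) = 12.56 − 8.75 = 3.81; fold change = 2^-3.81 = 0.071
gene G: ΔΔCt = (25.09−22.24) − (20.66−21.97) = 2.85 − (-1.31) = 4.16; fold change = 2^-4.16 = 0.056
gene D: ΔΔCt = (18.43−22.24) − (19.21−21.97) = -3.81 − (-2.76) = -1.05; fold change = 2^1.05 = 2.071
gene G has the largest |ΔΔCt| = 4.16.

0.056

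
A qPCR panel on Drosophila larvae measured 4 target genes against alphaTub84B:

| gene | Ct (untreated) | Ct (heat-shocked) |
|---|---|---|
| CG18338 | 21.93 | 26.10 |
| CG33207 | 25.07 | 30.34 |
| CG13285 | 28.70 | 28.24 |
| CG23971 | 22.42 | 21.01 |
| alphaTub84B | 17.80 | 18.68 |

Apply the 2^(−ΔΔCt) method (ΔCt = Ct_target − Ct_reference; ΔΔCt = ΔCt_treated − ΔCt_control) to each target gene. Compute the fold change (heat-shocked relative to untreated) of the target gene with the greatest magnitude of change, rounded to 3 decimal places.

CG18338: ΔΔCt = (26.10−18.68) − (21.93−17.80) = 7.42 − 4.13 = 3.29; fold change = 2^-3.29 = 0.102
CG33207: ΔΔCt = (30.34−18.68) − (25.07−17.80) = 11.66 − 7.27 = 4.39; fold change = 2^-4.39 = 0.048
CG13285: ΔΔCt = (28.24−18.68) − (28.70−17.80) = 9.56 − 10.90 = -1.34; fold change = 2^1.34 = 2.532
CG23971: ΔΔCt = (21.01−18.68) − (22.42−17.80) = 2.33 − 4.62 = -2.29; fold change = 2^2.29 = 4.891
CG33207 has the largest |ΔΔCt| = 4.39.

0.048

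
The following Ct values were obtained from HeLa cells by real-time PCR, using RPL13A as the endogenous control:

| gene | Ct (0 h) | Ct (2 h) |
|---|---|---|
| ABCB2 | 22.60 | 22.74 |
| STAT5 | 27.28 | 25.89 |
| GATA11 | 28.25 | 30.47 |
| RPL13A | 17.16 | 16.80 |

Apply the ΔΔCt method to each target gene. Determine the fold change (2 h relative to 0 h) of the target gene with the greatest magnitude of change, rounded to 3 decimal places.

ABCB2: ΔΔCt = (22.74−16.80) − (22.60−17.16) = 5.94 − 5.44 = 0.50; fold change = 2^-0.50 = 0.707
STAT5: ΔΔCt = (25.89−16.80) − (27.28−17.16) = 9.09 − 10.12 = -1.03; fold change = 2^1.03 = 2.042
GATA11: ΔΔCt = (30.47−16.80) − (28.25−17.16) = 13.67 − 11.09 = 2.58; fold change = 2^-2.58 = 0.167
GATA11 has the largest |ΔΔCt| = 2.58.

0.167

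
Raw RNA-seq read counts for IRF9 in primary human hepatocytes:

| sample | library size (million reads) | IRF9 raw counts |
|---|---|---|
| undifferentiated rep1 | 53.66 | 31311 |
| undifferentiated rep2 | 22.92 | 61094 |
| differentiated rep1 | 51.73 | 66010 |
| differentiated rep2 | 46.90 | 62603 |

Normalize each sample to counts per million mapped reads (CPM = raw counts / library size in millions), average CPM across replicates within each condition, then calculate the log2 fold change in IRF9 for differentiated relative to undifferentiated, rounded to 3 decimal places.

-0.315

CPM(undifferentiated rep1) = 31311 / 53.66 = 583.5073
CPM(undifferentiated rep2) = 61094 / 22.92 = 2665.5323
CPM(differentiated rep1) = 66010 / 51.73 = 1276.0487
CPM(differentiated rep2) = 62603 / 46.90 = 1334.8188
mean CPM(undifferentiated) = 1624.5198; mean CPM(differentiated) = 1305.4337
Fold change = 1305.4337 / 1624.5198 = 0.80358
log2(0.80358) = -0.3155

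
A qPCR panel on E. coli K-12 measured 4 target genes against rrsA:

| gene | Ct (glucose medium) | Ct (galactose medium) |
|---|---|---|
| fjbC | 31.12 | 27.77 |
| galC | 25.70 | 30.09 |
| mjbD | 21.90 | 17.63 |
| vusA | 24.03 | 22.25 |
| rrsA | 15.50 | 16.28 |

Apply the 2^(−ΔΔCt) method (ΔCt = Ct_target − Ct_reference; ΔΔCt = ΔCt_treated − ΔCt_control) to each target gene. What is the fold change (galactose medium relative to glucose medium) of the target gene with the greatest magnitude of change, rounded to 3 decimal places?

33.128

fjbC: ΔΔCt = (27.77−16.28) − (31.12−15.50) = 11.49 − 15.62 = -4.13; fold change = 2^4.13 = 17.509
galC: ΔΔCt = (30.09−16.28) − (25.70−15.50) = 13.81 − 10.20 = 3.61; fold change = 2^-3.61 = 0.082
mjbD: ΔΔCt = (17.63−16.28) − (21.90−15.50) = 1.35 − 6.40 = -5.05; fold change = 2^5.05 = 33.128
vusA: ΔΔCt = (22.25−16.28) − (24.03−15.50) = 5.97 − 8.53 = -2.56; fold change = 2^2.56 = 5.897
mjbD has the largest |ΔΔCt| = 5.05.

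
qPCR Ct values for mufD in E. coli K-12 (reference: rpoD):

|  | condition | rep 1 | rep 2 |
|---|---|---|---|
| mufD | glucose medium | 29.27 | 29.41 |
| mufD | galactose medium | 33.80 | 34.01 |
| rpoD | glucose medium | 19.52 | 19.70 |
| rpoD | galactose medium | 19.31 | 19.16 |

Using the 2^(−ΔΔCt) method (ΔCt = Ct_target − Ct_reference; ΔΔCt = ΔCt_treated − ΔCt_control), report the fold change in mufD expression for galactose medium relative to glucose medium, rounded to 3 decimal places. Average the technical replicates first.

Mean Ct: mufD glucose medium 29.340; mufD galactose medium 33.905; rpoD glucose medium 19.610; rpoD galactose medium 19.235
ΔCt(glucose medium) = 29.340 − 19.610 = 9.730
ΔCt(galactose medium) = 33.905 − 19.235 = 14.670
ΔΔCt = 14.670 − 9.730 = 4.940
Fold change = 2^(−4.940) = 0.0326

0.033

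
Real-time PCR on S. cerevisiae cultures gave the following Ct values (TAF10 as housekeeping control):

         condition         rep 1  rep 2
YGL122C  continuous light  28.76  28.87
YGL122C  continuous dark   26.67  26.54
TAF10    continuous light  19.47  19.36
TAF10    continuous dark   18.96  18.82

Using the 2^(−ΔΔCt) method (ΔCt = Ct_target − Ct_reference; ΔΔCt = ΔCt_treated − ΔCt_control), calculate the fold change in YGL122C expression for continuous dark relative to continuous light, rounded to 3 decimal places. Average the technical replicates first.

3.215

Mean Ct: YGL122C continuous light 28.815; YGL122C continuous dark 26.605; TAF10 continuous light 19.415; TAF10 continuous dark 18.890
ΔCt(continuous light) = 28.815 − 19.415 = 9.400
ΔCt(continuous dark) = 26.605 − 18.890 = 7.715
ΔΔCt = 7.715 − 9.400 = -1.685
Fold change = 2^(−(-1.685)) = 2^1.685 = 3.2154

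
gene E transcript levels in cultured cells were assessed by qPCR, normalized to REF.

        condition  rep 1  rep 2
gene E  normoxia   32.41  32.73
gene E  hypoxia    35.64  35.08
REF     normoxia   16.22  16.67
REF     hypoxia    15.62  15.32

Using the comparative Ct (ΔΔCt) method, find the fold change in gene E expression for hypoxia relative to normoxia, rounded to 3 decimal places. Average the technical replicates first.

0.074

Mean Ct: gene E normoxia 32.570; gene E hypoxia 35.360; REF normoxia 16.445; REF hypoxia 15.470
ΔCt(normoxia) = 32.570 − 16.445 = 16.125
ΔCt(hypoxia) = 35.360 − 15.470 = 19.890
ΔΔCt = 19.890 − 16.125 = 3.765
Fold change = 2^(−3.765) = 0.0736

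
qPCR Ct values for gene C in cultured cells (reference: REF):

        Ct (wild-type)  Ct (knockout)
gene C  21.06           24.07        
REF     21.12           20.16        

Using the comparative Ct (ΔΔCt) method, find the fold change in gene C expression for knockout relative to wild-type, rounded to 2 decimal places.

0.06

ΔCt(wild-type) = 21.060 − 21.120 = -0.060
ΔCt(knockout) = 24.070 − 20.160 = 3.910
ΔΔCt = 3.910 − (-0.060) = 3.970
Fold change = 2^(−3.970) = 0.064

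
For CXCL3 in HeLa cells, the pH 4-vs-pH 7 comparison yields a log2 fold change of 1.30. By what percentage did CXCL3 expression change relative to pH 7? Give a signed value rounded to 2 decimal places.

146.23%

Fold change = 2^(1.30) = 2.4623
Percent change = (FC − 1) × 100% = (2.4623 − 1) × 100 = 146.23%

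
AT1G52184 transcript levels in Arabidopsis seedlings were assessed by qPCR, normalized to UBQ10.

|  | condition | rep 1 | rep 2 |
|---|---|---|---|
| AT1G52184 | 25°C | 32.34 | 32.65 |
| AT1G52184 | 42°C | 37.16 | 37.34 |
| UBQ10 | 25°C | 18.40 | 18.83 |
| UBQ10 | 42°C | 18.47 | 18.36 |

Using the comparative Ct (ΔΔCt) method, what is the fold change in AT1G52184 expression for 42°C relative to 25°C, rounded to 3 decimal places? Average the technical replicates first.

Mean Ct: AT1G52184 25°C 32.495; AT1G52184 42°C 37.250; UBQ10 25°C 18.615; UBQ10 42°C 18.415
ΔCt(25°C) = 32.495 − 18.615 = 13.880
ΔCt(42°C) = 37.250 − 18.415 = 18.835
ΔΔCt = 18.835 − 13.880 = 4.955
Fold change = 2^(−4.955) = 0.0322

0.032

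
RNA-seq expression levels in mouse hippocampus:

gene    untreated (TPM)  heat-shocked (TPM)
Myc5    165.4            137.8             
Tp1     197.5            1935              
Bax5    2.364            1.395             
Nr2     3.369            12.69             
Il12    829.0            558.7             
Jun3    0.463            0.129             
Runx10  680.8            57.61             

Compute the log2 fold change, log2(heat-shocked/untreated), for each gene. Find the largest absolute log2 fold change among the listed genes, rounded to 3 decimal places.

3.563

log2(137.8/165.4) = -0.263  (Myc5)
log2(1935/197.5) = 3.292  (Tp1)
log2(1.395/2.364) = -0.761  (Bax5)
log2(12.69/3.369) = 1.913  (Nr2)
log2(558.7/829.0) = -0.569  (Il12)
log2(0.129/0.463) = -1.844  (Jun3)
log2(57.61/680.8) = -3.563  (Runx10)
The largest magnitude belongs to Runx10.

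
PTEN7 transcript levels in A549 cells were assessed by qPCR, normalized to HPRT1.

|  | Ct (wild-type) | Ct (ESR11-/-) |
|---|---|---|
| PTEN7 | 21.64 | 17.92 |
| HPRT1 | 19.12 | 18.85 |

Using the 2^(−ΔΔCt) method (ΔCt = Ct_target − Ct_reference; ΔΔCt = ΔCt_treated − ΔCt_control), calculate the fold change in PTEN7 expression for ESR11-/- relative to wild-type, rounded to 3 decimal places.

10.928

ΔCt(wild-type) = 21.640 − 19.120 = 2.520
ΔCt(ESR11-/-) = 17.920 − 18.850 = -0.930
ΔΔCt = -0.930 − 2.520 = -3.450
Fold change = 2^(−(-3.450)) = 2^3.450 = 10.9283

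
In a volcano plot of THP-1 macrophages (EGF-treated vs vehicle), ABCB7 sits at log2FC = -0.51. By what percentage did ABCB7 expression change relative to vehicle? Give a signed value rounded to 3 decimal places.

Fold change = 2^(-0.51) = 0.7022
Percent change = (FC − 1) × 100% = (0.7022 − 1) × 100 = -29.778%

-29.778%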